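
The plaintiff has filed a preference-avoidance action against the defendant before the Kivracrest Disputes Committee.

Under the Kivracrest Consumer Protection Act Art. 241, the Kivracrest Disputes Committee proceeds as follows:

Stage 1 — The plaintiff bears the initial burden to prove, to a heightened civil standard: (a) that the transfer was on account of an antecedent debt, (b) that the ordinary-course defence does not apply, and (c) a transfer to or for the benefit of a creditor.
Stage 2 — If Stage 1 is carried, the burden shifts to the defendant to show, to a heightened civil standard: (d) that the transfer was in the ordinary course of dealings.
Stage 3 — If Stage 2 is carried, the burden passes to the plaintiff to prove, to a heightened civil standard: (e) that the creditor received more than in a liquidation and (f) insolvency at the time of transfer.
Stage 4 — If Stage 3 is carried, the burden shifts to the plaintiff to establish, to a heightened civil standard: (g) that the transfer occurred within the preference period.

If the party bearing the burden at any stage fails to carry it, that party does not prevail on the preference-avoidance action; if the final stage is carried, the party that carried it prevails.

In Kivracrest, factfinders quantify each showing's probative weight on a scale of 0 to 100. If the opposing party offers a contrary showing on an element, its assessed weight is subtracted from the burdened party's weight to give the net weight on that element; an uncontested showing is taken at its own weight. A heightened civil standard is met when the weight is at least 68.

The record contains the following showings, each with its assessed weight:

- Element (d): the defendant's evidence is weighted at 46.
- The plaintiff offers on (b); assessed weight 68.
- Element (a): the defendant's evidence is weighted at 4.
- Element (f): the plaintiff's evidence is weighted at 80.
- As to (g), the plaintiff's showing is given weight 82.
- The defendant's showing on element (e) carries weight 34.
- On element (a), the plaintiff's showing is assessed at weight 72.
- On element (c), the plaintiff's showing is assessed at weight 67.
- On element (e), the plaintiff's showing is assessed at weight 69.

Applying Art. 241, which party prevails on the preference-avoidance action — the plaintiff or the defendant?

defendant

Stage 1 — burden on plaintiff; standard: a heightened civil standard (weight is at least 68).
    (a): 72 − 4 = 68 ≥ 68 [met]
    (b): 68 ≥ 68 [met]
    (c): 67 < 68 [not met]
  The plaintiff does not carry Stage 1.
The analysis ends at Stage 1; the defendant prevails.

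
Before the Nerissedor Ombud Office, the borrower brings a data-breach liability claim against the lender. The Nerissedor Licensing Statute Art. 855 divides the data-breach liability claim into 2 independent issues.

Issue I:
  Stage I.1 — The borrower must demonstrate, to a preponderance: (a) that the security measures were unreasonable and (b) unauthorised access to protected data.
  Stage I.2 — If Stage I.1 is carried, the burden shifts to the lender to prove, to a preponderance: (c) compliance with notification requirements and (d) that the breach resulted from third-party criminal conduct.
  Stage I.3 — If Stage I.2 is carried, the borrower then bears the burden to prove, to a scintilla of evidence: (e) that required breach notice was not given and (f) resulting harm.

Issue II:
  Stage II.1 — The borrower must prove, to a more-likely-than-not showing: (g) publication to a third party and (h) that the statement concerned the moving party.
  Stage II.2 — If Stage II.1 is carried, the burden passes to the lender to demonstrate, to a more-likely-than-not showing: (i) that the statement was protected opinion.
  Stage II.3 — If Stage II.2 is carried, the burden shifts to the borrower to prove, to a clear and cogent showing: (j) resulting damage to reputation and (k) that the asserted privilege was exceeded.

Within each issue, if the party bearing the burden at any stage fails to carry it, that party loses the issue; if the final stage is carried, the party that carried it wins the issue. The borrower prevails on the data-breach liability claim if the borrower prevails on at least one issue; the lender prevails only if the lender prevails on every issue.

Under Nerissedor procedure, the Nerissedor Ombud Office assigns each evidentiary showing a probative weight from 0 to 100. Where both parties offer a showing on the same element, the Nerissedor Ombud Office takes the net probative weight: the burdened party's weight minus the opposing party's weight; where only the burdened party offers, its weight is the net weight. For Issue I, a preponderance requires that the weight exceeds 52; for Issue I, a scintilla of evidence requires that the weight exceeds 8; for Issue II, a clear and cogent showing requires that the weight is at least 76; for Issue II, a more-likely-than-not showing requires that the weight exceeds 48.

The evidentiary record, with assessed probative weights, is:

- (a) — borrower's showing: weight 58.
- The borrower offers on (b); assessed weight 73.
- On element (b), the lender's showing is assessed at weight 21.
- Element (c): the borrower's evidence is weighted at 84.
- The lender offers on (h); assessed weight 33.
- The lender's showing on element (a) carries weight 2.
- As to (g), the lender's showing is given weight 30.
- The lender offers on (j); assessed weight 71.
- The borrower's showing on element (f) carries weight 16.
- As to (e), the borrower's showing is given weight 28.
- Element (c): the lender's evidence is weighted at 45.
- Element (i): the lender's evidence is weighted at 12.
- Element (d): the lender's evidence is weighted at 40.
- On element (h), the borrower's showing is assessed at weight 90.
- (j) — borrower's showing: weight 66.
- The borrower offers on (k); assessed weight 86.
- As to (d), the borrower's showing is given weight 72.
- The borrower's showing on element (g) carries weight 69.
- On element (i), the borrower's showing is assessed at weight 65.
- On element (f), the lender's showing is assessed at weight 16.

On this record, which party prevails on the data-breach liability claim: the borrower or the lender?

— Issue I —
Stage I.1 (borrower, a preponderance, weight exceeds 52): (a) net 58−2=56 > 52 — meets; (b) net 73−21=52 ≤ 52 — fails.
  The borrower does not carry Stage I.1.
So the lender prevails on this issue.
— Issue II —
At Stage II.1 the borrower must meet a more-likely-than-not showing (weight exceeds 48): on (g) the weight is 69 less the opposing 30 gives net 39, ≤ 48, so (g) does not meet the standard; on (h) the weight is 90 less the opposing 33 gives net 57, which does exceed 48, so (h) meets the standard.
  Stage II.1 not carried; the borrower fails its burden.
So the lender prevails on this issue.
Per-issue: Issue I → lender; Issue II → lender. The borrower must prevail on at least one issue; overall, the lender prevails.

lender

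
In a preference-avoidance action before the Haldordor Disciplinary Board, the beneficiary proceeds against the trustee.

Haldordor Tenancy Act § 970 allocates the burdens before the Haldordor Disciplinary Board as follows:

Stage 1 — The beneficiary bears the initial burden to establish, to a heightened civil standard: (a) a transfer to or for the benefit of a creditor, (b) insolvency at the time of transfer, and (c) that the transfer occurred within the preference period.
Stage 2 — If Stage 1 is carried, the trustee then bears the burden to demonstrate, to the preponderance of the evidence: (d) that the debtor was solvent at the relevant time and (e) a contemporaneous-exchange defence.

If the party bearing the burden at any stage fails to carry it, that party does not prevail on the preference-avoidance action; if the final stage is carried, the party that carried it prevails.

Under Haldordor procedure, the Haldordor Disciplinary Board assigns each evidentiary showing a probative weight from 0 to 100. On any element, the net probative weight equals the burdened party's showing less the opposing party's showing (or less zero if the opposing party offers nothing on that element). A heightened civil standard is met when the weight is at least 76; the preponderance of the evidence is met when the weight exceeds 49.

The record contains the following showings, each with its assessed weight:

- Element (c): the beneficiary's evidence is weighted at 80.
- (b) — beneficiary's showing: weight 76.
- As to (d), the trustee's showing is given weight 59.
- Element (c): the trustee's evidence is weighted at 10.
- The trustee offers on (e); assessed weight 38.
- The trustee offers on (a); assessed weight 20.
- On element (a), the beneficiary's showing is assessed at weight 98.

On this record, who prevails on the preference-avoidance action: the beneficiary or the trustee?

trustee

Stage 1 (beneficiary, a heightened civil standard, weight is at least 76): (a) net 98−20=78 ≥ 76 — meets; (b) 76 ≥ 76 — meets; (c) net 80−10=70 < 76 — fails.
  The beneficiary does not carry Stage 1.
The trustee prevails.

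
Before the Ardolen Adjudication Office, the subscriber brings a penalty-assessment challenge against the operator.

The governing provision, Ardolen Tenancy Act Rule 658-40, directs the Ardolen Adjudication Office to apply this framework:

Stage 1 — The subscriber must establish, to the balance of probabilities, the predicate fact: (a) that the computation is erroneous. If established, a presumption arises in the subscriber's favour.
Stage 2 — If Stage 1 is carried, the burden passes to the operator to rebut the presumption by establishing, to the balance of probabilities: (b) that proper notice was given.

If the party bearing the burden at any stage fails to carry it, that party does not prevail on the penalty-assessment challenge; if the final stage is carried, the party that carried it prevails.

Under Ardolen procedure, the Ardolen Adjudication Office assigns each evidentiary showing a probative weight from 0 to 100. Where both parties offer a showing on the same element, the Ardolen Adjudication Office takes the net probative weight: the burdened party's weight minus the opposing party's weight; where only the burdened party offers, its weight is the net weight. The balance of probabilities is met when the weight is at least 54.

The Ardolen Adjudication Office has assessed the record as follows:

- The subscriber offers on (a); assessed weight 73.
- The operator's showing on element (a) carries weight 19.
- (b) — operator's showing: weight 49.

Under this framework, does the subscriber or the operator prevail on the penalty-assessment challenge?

At Stage 1 the subscriber must meet the balance of probabilities (weight is at least 54): on (a) the weight is 73 less the opposing 19 gives net 54, which does reach 54, so (a) meets the standard.
  Stage 1 carried; the burden shifts to the operator.
At Stage 2 the operator must meet the balance of probabilities (weight is at least 54): on (b) the weight is 49, which does not reach 54, so (b) does not meet the standard.
  Stage 2 not carried; the operator fails its burden.
So the subscriber prevails.

subscriber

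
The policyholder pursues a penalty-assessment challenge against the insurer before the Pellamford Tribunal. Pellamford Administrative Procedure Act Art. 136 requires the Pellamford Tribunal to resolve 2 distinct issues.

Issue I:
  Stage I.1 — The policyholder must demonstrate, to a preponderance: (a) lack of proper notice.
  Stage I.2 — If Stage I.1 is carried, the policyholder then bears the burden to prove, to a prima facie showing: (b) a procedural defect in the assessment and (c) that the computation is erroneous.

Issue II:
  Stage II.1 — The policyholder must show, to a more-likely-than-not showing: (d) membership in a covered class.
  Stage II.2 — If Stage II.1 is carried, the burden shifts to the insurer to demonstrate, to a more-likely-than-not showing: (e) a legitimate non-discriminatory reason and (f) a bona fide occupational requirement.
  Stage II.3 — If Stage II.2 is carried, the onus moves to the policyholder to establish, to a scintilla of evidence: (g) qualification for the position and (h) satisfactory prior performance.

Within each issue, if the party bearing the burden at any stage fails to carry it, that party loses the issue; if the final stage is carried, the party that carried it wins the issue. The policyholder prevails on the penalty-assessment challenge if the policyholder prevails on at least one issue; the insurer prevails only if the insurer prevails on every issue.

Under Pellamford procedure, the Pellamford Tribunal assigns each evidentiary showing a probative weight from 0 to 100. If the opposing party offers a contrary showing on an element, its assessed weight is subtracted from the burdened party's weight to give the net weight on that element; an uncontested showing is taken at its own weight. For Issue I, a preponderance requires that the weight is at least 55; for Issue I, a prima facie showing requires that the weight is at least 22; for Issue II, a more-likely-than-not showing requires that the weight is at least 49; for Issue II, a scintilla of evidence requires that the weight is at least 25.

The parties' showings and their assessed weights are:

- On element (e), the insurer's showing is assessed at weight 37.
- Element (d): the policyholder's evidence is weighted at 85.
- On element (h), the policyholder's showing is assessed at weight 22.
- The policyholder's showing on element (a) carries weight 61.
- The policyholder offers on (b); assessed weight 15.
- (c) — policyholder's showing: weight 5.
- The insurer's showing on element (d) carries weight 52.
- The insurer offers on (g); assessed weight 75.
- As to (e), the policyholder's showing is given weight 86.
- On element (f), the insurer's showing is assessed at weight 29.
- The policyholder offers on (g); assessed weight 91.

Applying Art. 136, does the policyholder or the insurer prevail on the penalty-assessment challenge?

insurer

— Issue I —
Stage I.1 (policyholder, a preponderance, weight is at least 55): (a) 61 ≥ 55 — meets.
  Stage I.1 carried; the burden remains with the policyholder.
Stage I.2 (policyholder, a prima facie showing, weight is at least 22): (b) 15 < 22 — fails; (c) 5 < 22 — fails.
  Not every element is met, so the policyholder fails to carry Stage I.2.
So the insurer prevails on this issue.
— Issue II —
Stage II.1 — burden on policyholder; standard: a more-likely-than-not showing (weight is at least 49).
    (d): 85 − 52 = 33 < 49 [not met]
  Stage II.1 not carried; the policyholder fails its burden.
The analysis ends at Stage II.1; the insurer prevails on this issue.
Per-issue: Issue I → insurer; Issue II → insurer. The policyholder must prevail on at least one issue; overall, the insurer prevails.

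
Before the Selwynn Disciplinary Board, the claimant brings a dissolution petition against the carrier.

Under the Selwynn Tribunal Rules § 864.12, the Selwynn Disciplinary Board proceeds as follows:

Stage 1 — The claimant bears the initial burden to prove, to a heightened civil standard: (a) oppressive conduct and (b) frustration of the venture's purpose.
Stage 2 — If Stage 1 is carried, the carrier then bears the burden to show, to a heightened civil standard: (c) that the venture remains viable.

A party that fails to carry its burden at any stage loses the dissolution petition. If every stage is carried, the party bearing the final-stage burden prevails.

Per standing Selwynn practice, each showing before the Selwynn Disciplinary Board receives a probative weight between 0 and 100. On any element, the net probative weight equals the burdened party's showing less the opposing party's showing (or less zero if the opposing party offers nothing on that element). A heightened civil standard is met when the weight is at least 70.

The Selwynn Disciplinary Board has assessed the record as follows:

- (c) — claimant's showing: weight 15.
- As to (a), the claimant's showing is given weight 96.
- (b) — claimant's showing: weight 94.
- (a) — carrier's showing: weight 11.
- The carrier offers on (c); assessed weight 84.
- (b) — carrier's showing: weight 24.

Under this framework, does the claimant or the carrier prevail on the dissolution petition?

Stage 1 (claimant, a heightened civil standard, weight is at least 70): (a) net 96−11=85 ≥ 70 — meets; (b) net 94−24=70 ≥ 70 — meets.
  Stage 1 carried; the burden shifts to the carrier.
Stage 2 (carrier, a heightened civil standard, weight is at least 70): (c) net 84−15=69 < 70 — fails.
  The carrier does not carry Stage 2.
So the claimant prevails.

claimant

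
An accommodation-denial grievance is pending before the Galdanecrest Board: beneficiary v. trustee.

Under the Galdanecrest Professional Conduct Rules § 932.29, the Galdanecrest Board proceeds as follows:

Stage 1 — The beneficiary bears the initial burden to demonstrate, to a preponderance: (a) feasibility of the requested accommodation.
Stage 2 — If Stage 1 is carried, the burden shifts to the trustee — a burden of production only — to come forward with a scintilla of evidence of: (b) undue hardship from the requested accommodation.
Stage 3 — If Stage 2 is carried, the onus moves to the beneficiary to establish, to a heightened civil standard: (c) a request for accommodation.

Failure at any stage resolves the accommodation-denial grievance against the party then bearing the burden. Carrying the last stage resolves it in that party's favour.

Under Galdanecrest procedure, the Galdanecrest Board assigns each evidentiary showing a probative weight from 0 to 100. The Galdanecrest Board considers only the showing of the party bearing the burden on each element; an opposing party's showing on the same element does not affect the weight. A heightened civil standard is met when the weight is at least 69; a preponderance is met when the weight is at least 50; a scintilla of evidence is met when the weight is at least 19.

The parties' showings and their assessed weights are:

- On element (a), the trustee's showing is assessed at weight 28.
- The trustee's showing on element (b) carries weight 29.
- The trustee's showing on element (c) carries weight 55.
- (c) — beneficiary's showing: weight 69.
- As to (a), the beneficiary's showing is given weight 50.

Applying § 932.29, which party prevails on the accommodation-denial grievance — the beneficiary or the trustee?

beneficiary

Stage 1 (beneficiary, a preponderance, weight is at least 50): (a) 50 (trustee's 28 disregarded) ≥ 50 — meets.
  Stage 1 carried; the burden shifts to the trustee.
Stage 2 (trustee, a scintilla of evidence, weight is at least 19): (b) 29 ≥ 19 — meets.
  All elements met. The burden passes to the beneficiary.
Stage 3 (beneficiary, a heightened civil standard, weight is at least 69): (c) 69 (trustee's 55 disregarded) ≥ 69 — meets.
  Stage 3 carried; the final stage is satisfied.
With every stage satisfied, the beneficiary prevails.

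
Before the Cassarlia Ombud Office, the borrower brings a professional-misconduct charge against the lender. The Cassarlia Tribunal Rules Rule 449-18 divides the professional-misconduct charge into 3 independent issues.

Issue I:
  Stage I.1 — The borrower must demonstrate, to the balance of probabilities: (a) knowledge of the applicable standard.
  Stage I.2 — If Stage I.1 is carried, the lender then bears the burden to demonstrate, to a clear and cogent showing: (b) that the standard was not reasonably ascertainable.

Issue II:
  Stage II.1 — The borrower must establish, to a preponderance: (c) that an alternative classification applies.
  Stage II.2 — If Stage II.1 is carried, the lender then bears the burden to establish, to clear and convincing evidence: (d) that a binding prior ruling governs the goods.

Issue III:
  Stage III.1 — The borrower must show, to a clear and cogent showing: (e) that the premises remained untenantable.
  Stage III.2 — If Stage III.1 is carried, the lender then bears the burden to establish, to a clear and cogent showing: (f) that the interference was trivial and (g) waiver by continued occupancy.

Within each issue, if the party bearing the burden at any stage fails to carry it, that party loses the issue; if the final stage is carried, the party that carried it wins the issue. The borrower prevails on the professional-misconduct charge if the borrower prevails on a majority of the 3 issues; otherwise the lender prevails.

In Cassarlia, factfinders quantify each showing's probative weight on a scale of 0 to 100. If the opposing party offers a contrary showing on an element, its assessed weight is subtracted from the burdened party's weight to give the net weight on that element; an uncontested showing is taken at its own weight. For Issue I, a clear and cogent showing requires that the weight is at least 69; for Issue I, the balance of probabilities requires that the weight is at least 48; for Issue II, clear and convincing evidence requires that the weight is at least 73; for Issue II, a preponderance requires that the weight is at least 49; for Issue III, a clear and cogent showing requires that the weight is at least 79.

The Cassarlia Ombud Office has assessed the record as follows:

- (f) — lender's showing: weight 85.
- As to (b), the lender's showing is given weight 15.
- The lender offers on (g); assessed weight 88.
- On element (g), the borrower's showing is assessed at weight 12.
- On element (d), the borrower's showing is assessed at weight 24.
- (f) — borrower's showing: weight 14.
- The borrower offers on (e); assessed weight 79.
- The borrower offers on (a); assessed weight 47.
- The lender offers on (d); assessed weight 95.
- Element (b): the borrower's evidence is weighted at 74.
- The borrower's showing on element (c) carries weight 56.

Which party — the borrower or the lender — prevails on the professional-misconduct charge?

— Issue I —
At Stage I.1 the borrower must meet the balance of probabilities (weight is at least 48): on (a) the weight is 47, which does not reach 48, so (a) does not meet the standard.
  The borrower does not carry Stage I.1.
So the lender prevails on this issue.
— Issue II —
Stage II.1 — burden on borrower; standard: a preponderance (weight is at least 49).
    (c): 56 ≥ 49 [met]
  Stage II.1 carried; the burden shifts to the lender.
Stage II.2 — burden on lender; standard: clear and convincing evidence (weight is at least 73).
    (d): 95 − 24 = 71 < 73 [not met]
  Not every element is met, so the lender fails to carry Stage II.2.
The analysis ends at Stage II.2; the borrower prevails on this issue.
— Issue III —
At Stage III.1 the borrower must meet a clear and cogent showing (weight is at least 79): on (e) the weight is 79, which does reach 79, so (e) meets the standard.
  All elements met. The burden passes to the lender.
At Stage III.2 the lender must meet a clear and cogent showing (weight is at least 79): on (f) the weight is 85 less the opposing 14 gives net 71, which does not reach 79, so (f) does not meet the standard; on (g) the weight is 88 less the opposing 12 gives net 76, which does not reach 79, so (g) does not meet the standard.
  Not every element is met, so the lender fails to carry Stage III.2.
The analysis ends at Stage III.2; the borrower prevails on this issue.
Per-issue: Issue I → lender; Issue II → borrower; Issue III → borrower. The borrower must prevail on a majority of issues; overall, the borrower prevails.

borrower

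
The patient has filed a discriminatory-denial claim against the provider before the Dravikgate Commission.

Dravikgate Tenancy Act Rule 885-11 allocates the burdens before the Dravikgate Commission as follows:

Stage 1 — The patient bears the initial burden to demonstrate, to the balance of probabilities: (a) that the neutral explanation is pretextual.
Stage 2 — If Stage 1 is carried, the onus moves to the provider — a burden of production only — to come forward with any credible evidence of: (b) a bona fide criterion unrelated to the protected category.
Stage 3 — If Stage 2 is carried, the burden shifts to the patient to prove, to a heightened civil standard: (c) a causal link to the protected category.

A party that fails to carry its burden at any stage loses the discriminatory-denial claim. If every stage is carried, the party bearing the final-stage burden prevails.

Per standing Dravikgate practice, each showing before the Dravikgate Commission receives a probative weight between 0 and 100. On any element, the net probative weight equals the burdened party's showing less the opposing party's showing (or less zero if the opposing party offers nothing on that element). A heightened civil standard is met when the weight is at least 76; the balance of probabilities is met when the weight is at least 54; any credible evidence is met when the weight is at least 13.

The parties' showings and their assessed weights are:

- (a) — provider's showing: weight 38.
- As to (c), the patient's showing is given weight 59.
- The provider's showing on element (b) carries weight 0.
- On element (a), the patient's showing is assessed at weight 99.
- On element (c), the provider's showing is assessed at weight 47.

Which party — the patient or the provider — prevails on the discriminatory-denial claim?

Stage 1 — burden on patient; standard: the balance of probabilities (weight is at least 54).
    (a): 99 − 38 = 61 ≥ 54 [met]
  The patient carries Stage 1; the provider now bears the burden.
Stage 2 — burden on provider; standard: any credible evidence (weight is at least 13).
    (b): 0 < 13 [not met]
  Stage 2 not carried; the provider fails its burden.
So the patient prevails.

patient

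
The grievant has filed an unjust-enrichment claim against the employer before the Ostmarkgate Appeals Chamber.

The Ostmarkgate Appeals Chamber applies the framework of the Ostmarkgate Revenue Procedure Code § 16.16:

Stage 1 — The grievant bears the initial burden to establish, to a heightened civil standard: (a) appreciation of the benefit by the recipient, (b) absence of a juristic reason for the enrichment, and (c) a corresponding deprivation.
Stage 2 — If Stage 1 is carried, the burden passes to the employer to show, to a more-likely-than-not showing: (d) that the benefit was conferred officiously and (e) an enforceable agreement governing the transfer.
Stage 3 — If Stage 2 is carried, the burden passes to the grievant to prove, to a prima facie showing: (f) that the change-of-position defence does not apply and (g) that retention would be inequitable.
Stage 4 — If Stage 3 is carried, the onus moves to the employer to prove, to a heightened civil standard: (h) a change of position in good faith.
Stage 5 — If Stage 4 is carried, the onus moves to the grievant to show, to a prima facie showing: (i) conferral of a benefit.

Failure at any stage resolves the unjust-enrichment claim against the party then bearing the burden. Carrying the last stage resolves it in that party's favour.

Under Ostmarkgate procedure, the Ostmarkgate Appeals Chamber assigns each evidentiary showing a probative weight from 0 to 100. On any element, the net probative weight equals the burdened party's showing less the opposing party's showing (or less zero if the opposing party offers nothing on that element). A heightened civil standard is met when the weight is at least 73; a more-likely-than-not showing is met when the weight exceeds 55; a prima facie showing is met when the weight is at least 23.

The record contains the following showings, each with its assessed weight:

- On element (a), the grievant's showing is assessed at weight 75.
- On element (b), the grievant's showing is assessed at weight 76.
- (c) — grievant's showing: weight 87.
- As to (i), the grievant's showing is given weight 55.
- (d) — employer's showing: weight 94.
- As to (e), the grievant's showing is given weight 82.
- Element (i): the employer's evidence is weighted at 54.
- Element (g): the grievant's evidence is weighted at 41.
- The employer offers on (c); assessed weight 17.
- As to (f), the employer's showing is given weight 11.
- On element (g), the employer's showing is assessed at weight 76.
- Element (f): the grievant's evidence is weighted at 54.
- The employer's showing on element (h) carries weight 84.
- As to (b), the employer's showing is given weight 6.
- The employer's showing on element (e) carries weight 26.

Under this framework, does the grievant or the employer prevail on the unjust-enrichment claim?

employer

Stage 1 (grievant, a heightened civil standard, weight is at least 73): (a) 75 ≥ 73 — meets; (b) net 76−6=70 < 73 — fails; (c) net 87−17=70 < 73 — fails.
  Not every element is met, so the grievant fails to carry Stage 1.
The analysis ends at Stage 1; the employer prevails.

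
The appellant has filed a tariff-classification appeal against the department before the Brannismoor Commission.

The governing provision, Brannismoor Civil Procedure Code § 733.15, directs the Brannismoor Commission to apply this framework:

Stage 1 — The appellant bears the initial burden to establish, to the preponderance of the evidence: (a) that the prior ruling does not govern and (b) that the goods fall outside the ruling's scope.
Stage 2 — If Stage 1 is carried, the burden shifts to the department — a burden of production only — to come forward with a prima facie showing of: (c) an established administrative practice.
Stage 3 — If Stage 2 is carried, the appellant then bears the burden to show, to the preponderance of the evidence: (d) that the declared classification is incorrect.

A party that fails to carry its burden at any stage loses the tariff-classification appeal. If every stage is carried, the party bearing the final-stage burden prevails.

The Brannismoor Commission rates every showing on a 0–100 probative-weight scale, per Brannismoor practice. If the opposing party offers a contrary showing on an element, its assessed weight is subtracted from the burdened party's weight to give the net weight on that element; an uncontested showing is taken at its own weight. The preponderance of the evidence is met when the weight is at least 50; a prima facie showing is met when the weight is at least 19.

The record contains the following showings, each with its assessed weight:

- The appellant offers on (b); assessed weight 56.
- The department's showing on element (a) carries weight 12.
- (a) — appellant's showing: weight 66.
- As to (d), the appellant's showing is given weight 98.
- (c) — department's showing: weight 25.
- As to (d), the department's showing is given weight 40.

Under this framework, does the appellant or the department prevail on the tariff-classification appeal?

At Stage 1 the appellant must meet the preponderance of the evidence (weight is at least 50): on (a) the weight is 66 less the opposing 12 gives net 54, ≥ 50, so (a) meets the standard; on (b) the weight is 56, which does reach 50, so (b) meets the standard.
  Stage 1 is satisfied; the onus moves to the department.
At Stage 2 the department must meet a prima facie showing (weight is at least 19): on (c) the weight is 25, ≥ 19, so (c) meets the standard.
  The department carries Stage 2; the appellant now bears the burden.
At Stage 3 the appellant must meet the preponderance of the evidence (weight is at least 50): on (d) the weight is 98 less the opposing 40 gives net 58, ≥ 50, so (d) meets the standard.
  All elements met at the final stage.
Every stage carried; the appellant prevails.

appellant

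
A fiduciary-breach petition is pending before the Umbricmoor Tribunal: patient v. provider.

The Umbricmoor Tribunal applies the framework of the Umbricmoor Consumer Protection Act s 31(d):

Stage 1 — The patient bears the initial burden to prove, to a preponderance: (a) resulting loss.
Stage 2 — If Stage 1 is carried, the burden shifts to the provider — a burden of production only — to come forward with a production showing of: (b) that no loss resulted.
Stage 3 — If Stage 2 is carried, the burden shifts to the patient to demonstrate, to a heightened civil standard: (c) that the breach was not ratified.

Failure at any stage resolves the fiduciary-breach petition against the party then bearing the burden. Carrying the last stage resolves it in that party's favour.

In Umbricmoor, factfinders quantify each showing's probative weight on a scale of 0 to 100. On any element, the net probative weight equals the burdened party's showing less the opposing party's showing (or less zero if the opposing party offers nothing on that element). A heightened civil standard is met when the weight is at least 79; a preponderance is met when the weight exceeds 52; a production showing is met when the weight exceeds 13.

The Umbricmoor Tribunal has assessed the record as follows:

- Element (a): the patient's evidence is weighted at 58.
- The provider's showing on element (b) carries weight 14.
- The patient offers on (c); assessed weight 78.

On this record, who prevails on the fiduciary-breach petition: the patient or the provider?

Stage 1 — burden on patient; standard: a preponderance (weight exceeds 52).
    (a): 58 > 52 [met]
  Stage 1 carried; the burden shifts to the provider.
Stage 2 — burden on provider; standard: a production showing (weight exceeds 13).
    (b): 14 > 13 [met]
  Stage 2 is satisfied; the onus moves to the patient.
Stage 3 — burden on patient; standard: a heightened civil standard (weight is at least 79).
    (c): 78 < 79 [not met]
  The patient does not carry Stage 3.
The analysis ends at Stage 3; the provider prevails.

provider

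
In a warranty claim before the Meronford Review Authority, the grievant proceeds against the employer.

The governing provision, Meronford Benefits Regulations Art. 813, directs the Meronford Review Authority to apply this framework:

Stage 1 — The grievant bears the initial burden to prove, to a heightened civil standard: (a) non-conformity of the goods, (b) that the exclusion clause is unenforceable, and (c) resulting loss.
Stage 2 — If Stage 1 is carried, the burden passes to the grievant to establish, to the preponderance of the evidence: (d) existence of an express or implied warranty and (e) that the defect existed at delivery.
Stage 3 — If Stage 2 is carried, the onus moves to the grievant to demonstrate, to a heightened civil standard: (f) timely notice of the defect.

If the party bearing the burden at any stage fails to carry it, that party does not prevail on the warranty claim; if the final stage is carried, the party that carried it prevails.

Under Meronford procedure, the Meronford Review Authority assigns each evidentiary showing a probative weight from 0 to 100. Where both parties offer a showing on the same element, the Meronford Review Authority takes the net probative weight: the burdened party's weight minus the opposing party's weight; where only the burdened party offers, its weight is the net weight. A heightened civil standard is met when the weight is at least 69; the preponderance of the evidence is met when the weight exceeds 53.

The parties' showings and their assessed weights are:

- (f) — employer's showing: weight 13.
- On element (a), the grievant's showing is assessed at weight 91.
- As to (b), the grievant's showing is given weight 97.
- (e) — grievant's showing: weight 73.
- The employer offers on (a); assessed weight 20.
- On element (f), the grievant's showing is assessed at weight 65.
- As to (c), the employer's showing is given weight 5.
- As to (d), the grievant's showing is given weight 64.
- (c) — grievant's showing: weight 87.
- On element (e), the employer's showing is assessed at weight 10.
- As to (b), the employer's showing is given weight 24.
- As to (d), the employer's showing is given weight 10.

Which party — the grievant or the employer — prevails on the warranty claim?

employer

Stage 1 — burden on grievant; standard: a heightened civil standard (weight is at least 69).
    (a): 91 − 20 = 71 ≥ 69 [met]
    (b): 97 − 24 = 73 ≥ 69 [met]
    (c): 87 − 5 = 82 ≥ 69 [met]
  Stage 1 is satisfied; the grievant continues to bear the burden.
Stage 2 — burden on grievant; standard: the preponderance of the evidence (weight exceeds 53).
    (d): 64 − 10 = 54 > 53 [met]
    (e): 73 − 10 = 63 > 53 [met]
  Stage 2 is satisfied; the grievant continues to bear the burden.
Stage 3 — burden on grievant; standard: a heightened civil standard (weight is at least 69).
    (f): 65 − 13 = 52 < 69 [not met]
  Stage 3 not carried; the grievant fails its burden.
The employer prevails.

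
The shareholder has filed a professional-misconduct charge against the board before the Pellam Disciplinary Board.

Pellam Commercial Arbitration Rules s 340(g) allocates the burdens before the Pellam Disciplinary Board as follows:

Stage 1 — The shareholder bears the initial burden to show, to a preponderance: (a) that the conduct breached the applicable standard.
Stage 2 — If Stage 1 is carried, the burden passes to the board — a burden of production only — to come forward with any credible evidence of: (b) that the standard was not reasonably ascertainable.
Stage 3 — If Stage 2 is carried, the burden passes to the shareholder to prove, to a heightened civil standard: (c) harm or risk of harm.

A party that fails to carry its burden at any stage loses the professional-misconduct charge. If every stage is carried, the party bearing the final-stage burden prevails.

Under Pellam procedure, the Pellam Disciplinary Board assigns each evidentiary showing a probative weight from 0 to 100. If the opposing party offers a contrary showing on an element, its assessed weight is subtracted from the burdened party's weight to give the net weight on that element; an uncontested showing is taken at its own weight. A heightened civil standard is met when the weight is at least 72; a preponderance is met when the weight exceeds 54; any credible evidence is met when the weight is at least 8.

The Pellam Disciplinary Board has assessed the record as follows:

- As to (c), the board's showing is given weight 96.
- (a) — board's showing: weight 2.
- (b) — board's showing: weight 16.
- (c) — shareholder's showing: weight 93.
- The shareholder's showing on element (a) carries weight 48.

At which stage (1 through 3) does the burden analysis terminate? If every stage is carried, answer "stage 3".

stage 1

Stage 1 — burden on shareholder; standard: a preponderance (weight exceeds 54).
    (a): 48 − 2 = 46 ≤ 54 [not met]
  Stage 1 not carried; the shareholder fails its burden.
So the board prevails.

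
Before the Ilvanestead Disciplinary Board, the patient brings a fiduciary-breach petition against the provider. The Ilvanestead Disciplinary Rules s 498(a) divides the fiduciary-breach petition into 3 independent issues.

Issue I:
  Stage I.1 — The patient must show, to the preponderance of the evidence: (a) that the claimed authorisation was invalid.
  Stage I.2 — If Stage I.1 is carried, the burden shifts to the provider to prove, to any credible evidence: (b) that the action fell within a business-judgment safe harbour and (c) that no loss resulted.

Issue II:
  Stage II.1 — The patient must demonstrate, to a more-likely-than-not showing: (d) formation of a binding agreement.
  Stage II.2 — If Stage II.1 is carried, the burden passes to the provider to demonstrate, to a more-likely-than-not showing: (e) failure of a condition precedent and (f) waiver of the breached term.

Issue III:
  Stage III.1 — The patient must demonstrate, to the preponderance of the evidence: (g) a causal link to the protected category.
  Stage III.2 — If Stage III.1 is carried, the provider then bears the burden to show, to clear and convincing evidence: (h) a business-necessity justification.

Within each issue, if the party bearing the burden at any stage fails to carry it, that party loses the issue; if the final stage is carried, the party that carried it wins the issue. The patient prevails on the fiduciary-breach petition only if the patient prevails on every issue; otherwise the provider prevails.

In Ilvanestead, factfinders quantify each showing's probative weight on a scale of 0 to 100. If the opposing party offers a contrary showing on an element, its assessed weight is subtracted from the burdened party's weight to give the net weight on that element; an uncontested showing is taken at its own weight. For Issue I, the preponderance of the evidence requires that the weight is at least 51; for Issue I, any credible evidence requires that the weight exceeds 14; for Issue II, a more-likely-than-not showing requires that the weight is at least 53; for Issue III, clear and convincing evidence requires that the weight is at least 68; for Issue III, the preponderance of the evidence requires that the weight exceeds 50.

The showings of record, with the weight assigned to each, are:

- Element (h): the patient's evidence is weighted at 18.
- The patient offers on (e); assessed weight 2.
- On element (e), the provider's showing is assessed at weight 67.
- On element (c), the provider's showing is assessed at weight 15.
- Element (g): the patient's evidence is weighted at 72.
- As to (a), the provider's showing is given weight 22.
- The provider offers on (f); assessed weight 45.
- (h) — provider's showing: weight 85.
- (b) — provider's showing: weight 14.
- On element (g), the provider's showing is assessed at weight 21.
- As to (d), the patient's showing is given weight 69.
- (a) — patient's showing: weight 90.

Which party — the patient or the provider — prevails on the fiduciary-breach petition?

patient

— Issue I —
At Stage I.1 the patient must meet the preponderance of the evidence (weight is at least 51): on (a) the weight is 90 less the opposing 22 gives net 68, ≥ 51, so (a) meets the standard.
  All elements met. The burden passes to the provider.
At Stage I.2 the provider must meet any credible evidence (weight exceeds 14): on (b) the weight is 14, ≤ 14, so (b) does not meet the standard; on (c) the weight is 15, which does exceed 14, so (c) meets the standard.
  Not every element is met, so the provider fails to carry Stage I.2.
So the patient prevails on this issue.
— Issue II —
At Stage II.1 the patient must meet a more-likely-than-not showing (weight is at least 53): on (d) the weight is 69, which does reach 53, so (d) meets the standard.
  Stage II.1 carried; the burden shifts to the provider.
At Stage II.2 the provider must meet a more-likely-than-not showing (weight is at least 53): on (e) the weight is 67 less the opposing 2 gives net 65, ≥ 53, so (e) meets the standard; on (f) the weight is 45, < 53, so (f) does not meet the standard.
  The provider does not carry Stage II.2.
The analysis ends at Stage II.2; the patient prevails on this issue.
— Issue III —
At Stage III.1 the patient must meet the preponderance of the evidence (weight exceeds 50): on (g) the weight is 72 less the opposing 21 gives net 51, which does exceed 50, so (g) meets the standard.
  Stage III.1 carried; the burden shifts to the provider.
At Stage III.2 the provider must meet clear and convincing evidence (weight is at least 68): on (h) the weight is 85 less the opposing 18 gives net 67, < 68, so (h) does not meet the standard.
  The provider does not carry Stage III.2.
The analysis ends at Stage III.2; the patient prevails on this issue.
Per-issue: Issue I → patient; Issue II → patient; Issue III → patient. The patient must prevail on every issue; overall, the patient prevails.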